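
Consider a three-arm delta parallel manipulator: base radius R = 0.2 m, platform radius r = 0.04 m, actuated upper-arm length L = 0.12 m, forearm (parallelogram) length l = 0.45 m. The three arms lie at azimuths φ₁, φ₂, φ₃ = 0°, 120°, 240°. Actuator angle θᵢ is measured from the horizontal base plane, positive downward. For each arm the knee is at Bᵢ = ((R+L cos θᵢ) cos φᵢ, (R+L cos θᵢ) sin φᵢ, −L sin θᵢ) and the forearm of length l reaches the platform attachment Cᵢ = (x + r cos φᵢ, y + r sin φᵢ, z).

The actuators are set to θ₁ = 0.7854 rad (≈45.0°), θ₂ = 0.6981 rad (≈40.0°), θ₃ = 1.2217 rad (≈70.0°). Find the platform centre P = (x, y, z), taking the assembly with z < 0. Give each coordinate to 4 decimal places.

(0.0255, 0.0653, -0.4723)

arm 1 at φ=0.0°: e+L cos θ1 = 0.2449;  centre 1 = (0.2449, 0.0000, -0.0849)
arm 2 at φ=120.0°: e+L cos θ2 = 0.2519;  centre 2 = (-0.1260, 0.2182, -0.0771)
centre 3 = (0.2010·cos240.0°, 0.2010·sin240.0°, -0.1128) = (-0.1005, -0.1741, -0.1128)
eliminate P² terms by subtracting sphere 1 from 2 and 3
linear system: -0.7416x+0.4364y = 0.0023−0.0154z; -0.6908x+-0.3482y = -0.0140−-0.0558z
Cramer: x(z) = 0.0095-0.0339z;  y(z) = 0.0214-0.0930z
sphere 1 gives Az²+Bz+C=0 with A=1.0098, B=0.1817, C=-0.1395;  B²−4AC=0.5963;  roots -0.4723, 0.2924;  negative root z = -0.4723
x = 0.0255, y = 0.0653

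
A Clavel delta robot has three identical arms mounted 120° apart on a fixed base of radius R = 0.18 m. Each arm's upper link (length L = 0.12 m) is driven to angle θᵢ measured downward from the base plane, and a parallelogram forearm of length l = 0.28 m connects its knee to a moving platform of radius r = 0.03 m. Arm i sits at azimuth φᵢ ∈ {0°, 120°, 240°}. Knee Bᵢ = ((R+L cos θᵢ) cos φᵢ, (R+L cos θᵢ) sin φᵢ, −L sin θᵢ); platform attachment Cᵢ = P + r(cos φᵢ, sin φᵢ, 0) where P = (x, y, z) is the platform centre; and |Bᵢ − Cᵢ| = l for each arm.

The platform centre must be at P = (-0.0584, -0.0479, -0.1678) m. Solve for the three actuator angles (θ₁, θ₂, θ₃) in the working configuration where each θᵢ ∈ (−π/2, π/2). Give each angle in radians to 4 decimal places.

θ₁ = 1.0474, θ₂ = 0.6981, θ₃ = -0.2628

arm 1 (φ=0.0°): x'=-0.0584, y'=-0.0479
  A=0.2084, B=-0.1678, C=(l²−L²−A²−y'²−z²)/(2L)=-0.0412
  √(A²+B²)=0.2676;  θ1 = -0.6779+1.7253 ≈ 1.0474
φ2=120.0° → target in arm frame (-0.0123, 0.0745)
  e−x'=0.1623;  (l²−L²−(e−x')²−y'²−z²)/2L = 0.0165
  θ2 = atan2(B,A) + arccos(C/0.2334) = 0.6981
φ3=240.0° → target in arm frame (0.0707, -0.0266)
  e−x'=0.0793;  (l²−L²−(e−x')²−y'²−z²)/2L = 0.1202
  γ=atan2(-0.1678,0.0793)=-1.1292;  ψ=arccos(0.6475)=0.8665;  θ3=γ+ψ≈-0.2628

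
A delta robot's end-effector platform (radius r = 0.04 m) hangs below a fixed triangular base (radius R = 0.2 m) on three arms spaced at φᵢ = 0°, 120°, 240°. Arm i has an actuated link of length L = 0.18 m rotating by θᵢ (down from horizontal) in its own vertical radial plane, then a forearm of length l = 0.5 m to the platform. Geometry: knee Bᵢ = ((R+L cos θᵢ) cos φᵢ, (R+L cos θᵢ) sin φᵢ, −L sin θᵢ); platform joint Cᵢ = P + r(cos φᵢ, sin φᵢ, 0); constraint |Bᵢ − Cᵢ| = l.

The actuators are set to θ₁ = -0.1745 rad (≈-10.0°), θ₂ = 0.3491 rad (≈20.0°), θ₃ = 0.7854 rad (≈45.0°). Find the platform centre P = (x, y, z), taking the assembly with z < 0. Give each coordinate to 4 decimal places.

arm 1 at φ=0.0°: (R−r)+L cos θ1 = 0.3373;  S1 = (0.3373, 0.0000, 0.0313)
arm 2 at φ=120.0°: (R−r)+L cos θ2 = 0.3291;  S2 = (-0.1646, 0.2850, -0.0616)
φ3=240.0°: virtual centre (-0.1436, -0.2488, -0.1273), radius l
eliminate P² terms by subtracting sphere 1 from 2 and 3
[-1.0037 0.5701 -0.1856]·P = -0.0026;  [-0.9618 -0.4976 -0.3171]·P = -0.0160
Cramer: x(z) = 0.0099-0.2607z;  y(z) = 0.0129-0.1333z
quadratic in z: (1.0857)z²+(0.1047)z+(-0.1417)=0, √Δ=0.7915 → z ∈ {-0.4127, 0.3163}; z = -0.4127 (taking z<0)
x = 0.1175, y = 0.0680

(0.1175, 0.0680, -0.4127)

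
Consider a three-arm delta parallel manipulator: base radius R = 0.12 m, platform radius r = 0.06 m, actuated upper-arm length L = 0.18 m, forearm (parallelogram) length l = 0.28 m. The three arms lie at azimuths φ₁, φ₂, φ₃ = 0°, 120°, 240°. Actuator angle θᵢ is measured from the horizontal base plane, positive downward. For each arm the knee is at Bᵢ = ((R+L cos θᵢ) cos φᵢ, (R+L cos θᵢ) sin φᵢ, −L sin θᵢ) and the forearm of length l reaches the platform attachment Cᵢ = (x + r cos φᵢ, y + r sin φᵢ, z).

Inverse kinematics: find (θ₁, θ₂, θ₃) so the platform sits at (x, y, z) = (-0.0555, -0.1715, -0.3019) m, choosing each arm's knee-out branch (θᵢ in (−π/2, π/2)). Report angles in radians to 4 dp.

θ₁ = 1.2216, θ₂ = 1.3962, θ₃ = 0.1744

φ1=0.0° → target in arm frame (-0.0555, -0.1715)
  e−x'=0.1155;  (l²−L²−(e−x')²−y'²−z²)/2L = -0.2442
  γ=atan2(-0.3019,0.1155)=-1.2054;  ψ=arccos(-0.7553)=2.4270;  θ1=γ+ψ≈1.2216
φ2=120.0° → target in arm frame (-0.1208, 0.1338)
  e−x'=0.1808;  (l²−L²−(e−x')²−y'²−z²)/2L = -0.2659
  γ=atan2(-0.3019,0.1808)=-1.0313;  ψ=arccos(-0.7557)=2.4275;  θ2=γ+ψ≈1.3962
rotate P by −φ3: (0.1763, 0.0377, -0.3019)
  A cos θ + B sin θ = C:  -0.1163·cos θ + -0.3019·sin θ = -0.1669
  √(A²+B²)=0.3235;  θ3 = -1.9384+2.1128 ≈ 0.1744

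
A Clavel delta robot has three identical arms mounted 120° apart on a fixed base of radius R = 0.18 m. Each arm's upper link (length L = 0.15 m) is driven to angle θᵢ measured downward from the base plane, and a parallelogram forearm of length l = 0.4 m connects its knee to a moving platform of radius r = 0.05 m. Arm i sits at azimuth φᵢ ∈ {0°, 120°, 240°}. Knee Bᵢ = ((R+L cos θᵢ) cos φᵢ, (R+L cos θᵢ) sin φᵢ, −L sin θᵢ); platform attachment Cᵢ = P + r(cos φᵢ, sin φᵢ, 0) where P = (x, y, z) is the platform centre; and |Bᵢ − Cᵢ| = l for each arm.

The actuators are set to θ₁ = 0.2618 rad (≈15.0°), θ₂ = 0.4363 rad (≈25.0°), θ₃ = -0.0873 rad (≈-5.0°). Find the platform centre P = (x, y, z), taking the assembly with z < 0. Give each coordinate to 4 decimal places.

(-0.0090, -0.0546, -0.3153)

centre 1 = (0.2749·cos0.0°, 0.2749·sin0.0°, -0.0388) = (0.2749, 0.0000, -0.0388)
centre 2 = (0.2659·cos120.0°, 0.2659·sin120.0°, -0.0634) = (-0.1330, 0.2303, -0.0634)
arm 3 at φ=240.0°: (R−r)+L cos θ3 = 0.2794;  centre 3 = (-0.1397, -0.2420, 0.0131)
subtract pairs → two planes through P
plane₁₂: -0.8157x+0.4606y+-0.0491z = -0.0023
Cramer: x(z) = 0.0007+0.0309z;  y(z) = -0.0037+0.1615z
sphere 1 gives Az²+Bz+C=0 with A=1.0270, B=0.0595, C=-0.0833;  B²−4AC=0.3458;  roots -0.3153, 0.2574;  negative root z = -0.3153
x = -0.0090, y = -0.0546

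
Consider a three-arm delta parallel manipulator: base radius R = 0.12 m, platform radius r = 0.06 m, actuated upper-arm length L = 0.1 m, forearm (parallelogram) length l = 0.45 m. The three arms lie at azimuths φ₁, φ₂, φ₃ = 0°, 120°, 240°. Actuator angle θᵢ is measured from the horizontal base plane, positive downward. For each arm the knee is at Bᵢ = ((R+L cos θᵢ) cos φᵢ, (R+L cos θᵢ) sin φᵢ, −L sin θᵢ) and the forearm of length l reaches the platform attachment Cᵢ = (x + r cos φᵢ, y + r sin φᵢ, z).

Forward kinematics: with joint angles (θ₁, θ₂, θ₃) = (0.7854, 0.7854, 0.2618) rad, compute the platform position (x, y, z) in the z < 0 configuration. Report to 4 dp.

(-0.0512, -0.0887, -0.4726)

φ1=0.0°: virtual centre (0.1307, 0.0000, -0.0707), radius l
arm 2 at φ=120.0°: e+L cos θ2 = 0.1307;  S2 = (-0.0654, 0.1132, -0.0707)
arm 3 at φ=240.0°: e+L cos θ3 = 0.1566;  S3 = (-0.0783, -0.1356, -0.0259)
subtract pairs → two planes through P
plane₁₂: -0.3921x+0.2264y+0.0000z = 0.0000
det = 0.2010;  x = -0.0035+0.1010z,  y = -0.0061+0.1749z
quadratic in z: (1.0408)z²+(0.1122)z+(-0.1795)=0, √Δ=0.8716 → z ∈ {-0.4726, 0.3648}; z = -0.4726 (taking z<0)
x = -0.0512, y = -0.0887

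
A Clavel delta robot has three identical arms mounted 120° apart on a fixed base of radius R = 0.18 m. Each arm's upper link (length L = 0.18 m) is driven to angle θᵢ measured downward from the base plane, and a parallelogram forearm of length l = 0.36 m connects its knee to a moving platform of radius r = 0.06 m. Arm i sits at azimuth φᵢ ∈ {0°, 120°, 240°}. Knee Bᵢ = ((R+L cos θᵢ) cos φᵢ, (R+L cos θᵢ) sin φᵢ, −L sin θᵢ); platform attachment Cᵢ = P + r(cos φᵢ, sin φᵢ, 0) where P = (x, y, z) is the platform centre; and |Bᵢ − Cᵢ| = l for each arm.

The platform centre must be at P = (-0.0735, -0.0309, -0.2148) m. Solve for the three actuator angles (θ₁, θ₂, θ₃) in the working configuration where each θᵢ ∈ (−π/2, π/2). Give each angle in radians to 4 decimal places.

arm 1 (φ=0.0°): x'=-0.0735, y'=-0.0309
  A cos θ + B sin θ = C:  0.1935·cos θ + -0.2148·sin θ = 0.0352
  θ1 = atan2(B,A) + arccos(C/0.2891) = 0.6113
φ2=120.0° → target in arm frame (0.0100, 0.0791)
  A=0.1100, B=-0.2148, C=(l²−L²−A²−y'²−z²)/(2L)=0.0908
  √(A²+B²)=0.2413;  θ2 = -1.0975+1.1849 ≈ 0.0874
φ3=240.0° → target in arm frame (0.0635, -0.0482)
  e−x'=0.0565;  (l²−L²−(e−x')²−y'²−z²)/2L = 0.1265
  θ3 = atan2(B,A) + arccos(C/0.2221) = -0.3489

θ₁ = 0.6113, θ₂ = 0.0874, θ₃ = -0.3489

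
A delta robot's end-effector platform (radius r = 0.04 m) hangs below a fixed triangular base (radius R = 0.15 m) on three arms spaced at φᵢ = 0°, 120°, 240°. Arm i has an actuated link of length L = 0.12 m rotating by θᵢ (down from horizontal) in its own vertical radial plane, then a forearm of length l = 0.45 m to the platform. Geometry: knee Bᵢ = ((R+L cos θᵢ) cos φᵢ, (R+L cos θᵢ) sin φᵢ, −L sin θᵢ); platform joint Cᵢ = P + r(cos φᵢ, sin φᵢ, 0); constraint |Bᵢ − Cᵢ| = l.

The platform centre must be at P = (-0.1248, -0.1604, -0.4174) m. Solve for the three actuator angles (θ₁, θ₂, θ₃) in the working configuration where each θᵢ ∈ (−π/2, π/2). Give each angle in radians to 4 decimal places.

rotate P by −φ1: (-0.1248, -0.1604, -0.4174)
  A cos θ + B sin θ = C:  0.2348·cos θ + -0.4174·sin θ = -0.2791
  γ=atan2(-0.4174,0.2348)=-1.0584;  ψ=arccos(-0.5828)=2.1929;  θ1=γ+ψ≈1.1345
rotate P by −φ2: (-0.0765, 0.1883, -0.4174)
  A=0.1865, B=-0.4174, C=(l²−L²−A²−y'²−z²)/(2L)=-0.2348
  √(A²+B²)=0.4572;  θ2 = -1.1506+2.1102 ≈ 0.9597
arm 3 (φ=240.0°): x'=0.2013, y'=-0.0279
  e−x'=-0.0913;  (l²−L²−(e−x')²−y'²−z²)/2L = 0.0198
  √(A²+B²)=0.4273;  θ3 = -1.7862+1.5243 ≈ -0.2618

θ₁ = 1.1345, θ₂ = 0.9597, θ₃ = -0.2618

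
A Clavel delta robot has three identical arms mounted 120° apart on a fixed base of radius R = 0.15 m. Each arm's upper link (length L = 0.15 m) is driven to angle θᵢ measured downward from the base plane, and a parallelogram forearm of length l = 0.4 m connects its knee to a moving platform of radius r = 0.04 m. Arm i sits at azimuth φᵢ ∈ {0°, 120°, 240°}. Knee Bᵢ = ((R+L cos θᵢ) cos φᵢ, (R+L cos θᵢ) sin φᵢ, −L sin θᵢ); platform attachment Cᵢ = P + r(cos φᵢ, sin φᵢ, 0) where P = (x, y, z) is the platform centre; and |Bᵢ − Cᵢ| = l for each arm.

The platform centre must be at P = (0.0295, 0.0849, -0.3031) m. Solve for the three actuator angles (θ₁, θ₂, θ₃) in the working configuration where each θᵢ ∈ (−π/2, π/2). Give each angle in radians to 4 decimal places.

θ₁ = -0.0868, θ₂ = -0.2619, θ₃ = 0.5238

φ1=0.0° → target in arm frame (0.0295, 0.0849)
  A cos θ + B sin θ = C:  0.0805·cos θ + -0.3031·sin θ = 0.1065
  θ1 = atan2(B,A) + arccos(C/0.3136) = -0.0868
rotate P by −φ2: (0.0588, -0.0680, -0.3031)
  A=0.0512, B=-0.3031, C=(l²−L²−A²−y'²−z²)/(2L)=0.1279
  γ=atan2(-0.3031,0.0512)=-1.4034;  ψ=arccos(0.4162)=1.1415;  θ2=γ+ψ≈-0.2619
arm 3 (φ=240.0°): x'=-0.0883, y'=-0.0169
  A=0.1983, B=-0.3031, C=(l²−L²−A²−y'²−z²)/(2L)=0.0201
  θ3 = atan2(B,A) + arccos(C/0.3622) = 0.5238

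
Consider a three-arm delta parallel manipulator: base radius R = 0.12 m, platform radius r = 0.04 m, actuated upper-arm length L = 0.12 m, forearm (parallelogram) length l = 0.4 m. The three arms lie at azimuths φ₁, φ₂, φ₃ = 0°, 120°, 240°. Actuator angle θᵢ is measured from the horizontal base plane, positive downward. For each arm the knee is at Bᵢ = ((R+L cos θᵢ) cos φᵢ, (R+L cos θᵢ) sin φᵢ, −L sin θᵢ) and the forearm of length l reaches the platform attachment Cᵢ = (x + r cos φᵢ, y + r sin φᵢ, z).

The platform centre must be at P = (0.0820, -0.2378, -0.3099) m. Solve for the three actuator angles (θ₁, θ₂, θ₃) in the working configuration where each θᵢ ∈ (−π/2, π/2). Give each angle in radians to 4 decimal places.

rotate P by −φ1: (0.0820, -0.2378, -0.3099)
  A cos θ + B sin θ = C:  -0.0020·cos θ + -0.3099·sin θ = -0.0291
  γ=atan2(-0.3099,-0.0020)=-1.5772;  ψ=arccos(-0.0940)=1.6649;  θ1=γ+ψ≈0.0877
rotate P by −φ2: (-0.2469, 0.0479, -0.3099)
  A cos θ + B sin θ = C:  0.3269·cos θ + -0.3099·sin θ = -0.2484
  √(A²+B²)=0.4505;  θ2 = -0.7586+2.1549 ≈ 1.3963
arm 3 (φ=240.0°): x'=0.1649, y'=0.1899
  A=-0.0849, B=-0.3099, C=(l²−L²−A²−y'²−z²)/(2L)=0.0262
  θ3 = atan2(B,A) + arccos(C/0.3213) = -0.3490

θ₁ = 0.0877, θ₂ = 1.3963, θ₃ = -0.3490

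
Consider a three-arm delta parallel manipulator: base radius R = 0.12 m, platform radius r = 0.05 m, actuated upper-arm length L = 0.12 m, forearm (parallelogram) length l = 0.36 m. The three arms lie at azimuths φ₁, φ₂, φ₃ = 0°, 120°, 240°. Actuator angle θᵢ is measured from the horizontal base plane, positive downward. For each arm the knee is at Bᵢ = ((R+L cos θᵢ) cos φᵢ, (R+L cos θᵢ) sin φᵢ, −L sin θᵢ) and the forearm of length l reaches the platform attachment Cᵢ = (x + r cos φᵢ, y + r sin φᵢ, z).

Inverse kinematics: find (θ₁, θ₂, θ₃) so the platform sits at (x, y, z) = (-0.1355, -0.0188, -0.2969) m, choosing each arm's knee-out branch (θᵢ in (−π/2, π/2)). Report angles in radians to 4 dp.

θ₁ = 0.7857, θ₂ = -0.0873, θ₃ = -0.2620

rotate P by −φ1: (-0.1355, -0.0188, -0.2969)
  A=0.2055, B=-0.2969, C=(l²−L²−A²−y'²−z²)/(2L)=-0.0647
  √(A²+B²)=0.3611;  θ1 = -0.9654+1.7510 ≈ 0.7857
arm 2 (φ=120.0°): x'=0.0515, y'=0.1267
  A cos θ + B sin θ = C:  0.0185·cos θ + -0.2969·sin θ = 0.0443
  θ2 = atan2(B,A) + arccos(C/0.2975) = -0.0873
rotate P by −φ3: (0.0840, -0.1079, -0.2969)
  A=-0.0140, B=-0.2969, C=(l²−L²−A²−y'²−z²)/(2L)=0.0633
  √(A²+B²)=0.2972;  θ3 = -1.6180+1.3561 ≈ -0.2620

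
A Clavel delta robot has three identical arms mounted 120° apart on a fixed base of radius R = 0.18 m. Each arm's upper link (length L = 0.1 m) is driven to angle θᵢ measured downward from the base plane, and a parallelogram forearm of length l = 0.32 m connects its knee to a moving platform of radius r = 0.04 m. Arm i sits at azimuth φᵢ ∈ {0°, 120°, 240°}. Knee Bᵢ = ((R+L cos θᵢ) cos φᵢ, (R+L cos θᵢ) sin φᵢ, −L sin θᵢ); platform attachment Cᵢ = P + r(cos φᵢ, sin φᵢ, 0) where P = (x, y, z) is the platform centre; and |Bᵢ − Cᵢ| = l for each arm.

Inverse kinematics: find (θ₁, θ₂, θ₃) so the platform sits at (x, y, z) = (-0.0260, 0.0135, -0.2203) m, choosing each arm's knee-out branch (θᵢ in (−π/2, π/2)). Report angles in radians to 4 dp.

θ₁ = 0.3490, θ₂ = -0.1735, θ₃ = 0.0876

φ1=0.0° → target in arm frame (-0.0260, 0.0135)
  A cos θ + B sin θ = C:  0.1660·cos θ + -0.2203·sin θ = 0.0806
  √(A²+B²)=0.2758;  θ1 = -0.9250+1.2741 ≈ 0.3490
φ2=120.0° → target in arm frame (0.0247, 0.0158)
  A cos θ + B sin θ = C:  0.1153·cos θ + -0.2203·sin θ = 0.1516
  √(A²+B²)=0.2487;  θ2 = -1.0886+0.9151 ≈ -0.1735
rotate P by −φ3: (0.0013, -0.0293, -0.2203)
  A cos θ + B sin θ = C:  0.1387·cos θ + -0.2203·sin θ = 0.1189
  θ3 = atan2(B,A) + arccos(C/0.2603) = 0.0876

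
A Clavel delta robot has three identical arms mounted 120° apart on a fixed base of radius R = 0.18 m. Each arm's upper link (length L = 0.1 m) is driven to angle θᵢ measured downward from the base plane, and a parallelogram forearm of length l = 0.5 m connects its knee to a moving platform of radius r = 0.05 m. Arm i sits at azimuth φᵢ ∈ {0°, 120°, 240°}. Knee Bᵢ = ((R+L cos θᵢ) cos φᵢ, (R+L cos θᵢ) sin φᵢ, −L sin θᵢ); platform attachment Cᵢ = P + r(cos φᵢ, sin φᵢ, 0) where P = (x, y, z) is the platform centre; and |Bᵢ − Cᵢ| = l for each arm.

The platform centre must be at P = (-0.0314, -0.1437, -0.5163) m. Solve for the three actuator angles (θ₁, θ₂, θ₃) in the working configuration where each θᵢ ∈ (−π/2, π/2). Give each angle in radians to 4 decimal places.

φ1=0.0° → target in arm frame (-0.0314, -0.1437)
  A cos θ + B sin θ = C:  0.1614·cos θ + -0.5163·sin θ = -0.3663
  √(A²+B²)=0.5409;  θ1 = -1.2678+2.3148 ≈ 1.0469
φ2=120.0° → target in arm frame (-0.1087, 0.0990)
  A cos θ + B sin θ = C:  0.2387·cos θ + -0.5163·sin θ = -0.4669
  √(A²+B²)=0.5688;  θ2 = -1.1377+2.5336 ≈ 1.3959
arm 3 (φ=240.0°): x'=0.1401, y'=0.0447
  A cos θ + B sin θ = C:  -0.0101·cos θ + -0.5163·sin θ = -0.1433
  γ=atan2(-0.5163,-0.0101)=-1.5904;  ψ=arccos(-0.2775)=1.8520;  θ3=γ+ψ≈0.2616

θ₁ = 1.0469, θ₂ = 1.3959, θ₃ = 0.2616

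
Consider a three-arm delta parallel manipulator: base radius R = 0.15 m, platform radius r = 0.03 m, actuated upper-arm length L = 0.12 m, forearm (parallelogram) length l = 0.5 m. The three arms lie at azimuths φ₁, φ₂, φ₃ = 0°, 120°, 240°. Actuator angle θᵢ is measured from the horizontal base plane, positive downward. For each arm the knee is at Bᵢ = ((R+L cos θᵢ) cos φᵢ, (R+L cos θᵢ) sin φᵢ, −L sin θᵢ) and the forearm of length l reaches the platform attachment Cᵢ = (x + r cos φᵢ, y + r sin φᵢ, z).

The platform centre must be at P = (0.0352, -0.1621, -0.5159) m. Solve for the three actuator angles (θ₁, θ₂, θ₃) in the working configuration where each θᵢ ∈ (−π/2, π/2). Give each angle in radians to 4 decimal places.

rotate P by −φ1: (0.0352, -0.1621, -0.5159)
  e−x'=0.0848;  (l²−L²−(e−x')²−y'²−z²)/2L = -0.2668
  θ1 = atan2(B,A) + arccos(C/0.5228) = 0.6983
rotate P by −φ2: (-0.1580, 0.0506, -0.5159)
  e−x'=0.2780;  (l²−L²−(e−x')²−y'²−z²)/2L = -0.4599
  θ2 = atan2(B,A) + arccos(C/0.5860) = 1.3967
φ3=240.0° → target in arm frame (0.1228, 0.1115)
  A cos θ + B sin θ = C:  -0.0028·cos θ + -0.5159·sin θ = -0.1792
  θ3 = atan2(B,A) + arccos(C/0.5159) = 0.3493

θ₁ = 0.6983, θ₂ = 1.3967, θ₃ = 0.3493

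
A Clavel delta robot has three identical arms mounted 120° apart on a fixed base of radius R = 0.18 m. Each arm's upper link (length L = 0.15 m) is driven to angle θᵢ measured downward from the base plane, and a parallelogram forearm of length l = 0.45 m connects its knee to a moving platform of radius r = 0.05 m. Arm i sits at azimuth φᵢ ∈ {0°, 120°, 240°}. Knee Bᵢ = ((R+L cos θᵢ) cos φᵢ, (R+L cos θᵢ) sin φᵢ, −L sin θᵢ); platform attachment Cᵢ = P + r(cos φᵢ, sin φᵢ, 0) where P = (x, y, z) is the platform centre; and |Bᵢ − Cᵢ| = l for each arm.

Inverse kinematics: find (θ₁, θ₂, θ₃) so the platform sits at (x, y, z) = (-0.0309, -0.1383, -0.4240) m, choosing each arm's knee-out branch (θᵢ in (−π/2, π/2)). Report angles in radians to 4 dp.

rotate P by −φ1: (-0.0309, -0.1383, -0.4240)
  e−x'=0.1609;  (l²−L²−(e−x')²−y'²−z²)/2L = -0.1493
  γ=atan2(-0.4240,0.1609)=-1.2081;  ψ=arccos(-0.3292)=1.9063;  θ1=γ+ψ≈0.6982
arm 2 (φ=120.0°): x'=-0.1043, y'=0.0959
  e−x'=0.2343;  (l²−L²−(e−x')²−y'²−z²)/2L = -0.2129
  θ2 = atan2(B,A) + arccos(C/0.4844) = 0.9600
rotate P by −φ3: (0.1352, 0.0424, -0.4240)
  A cos θ + B sin θ = C:  -0.0052·cos θ + -0.4240·sin θ = -0.0053
  γ=atan2(-0.4240,-0.0052)=-1.5831;  ψ=arccos(-0.0126)=1.5834;  θ3=γ+ψ≈0.0003

θ₁ = 0.6982, θ₂ = 0.9600, θ₃ = 0.0003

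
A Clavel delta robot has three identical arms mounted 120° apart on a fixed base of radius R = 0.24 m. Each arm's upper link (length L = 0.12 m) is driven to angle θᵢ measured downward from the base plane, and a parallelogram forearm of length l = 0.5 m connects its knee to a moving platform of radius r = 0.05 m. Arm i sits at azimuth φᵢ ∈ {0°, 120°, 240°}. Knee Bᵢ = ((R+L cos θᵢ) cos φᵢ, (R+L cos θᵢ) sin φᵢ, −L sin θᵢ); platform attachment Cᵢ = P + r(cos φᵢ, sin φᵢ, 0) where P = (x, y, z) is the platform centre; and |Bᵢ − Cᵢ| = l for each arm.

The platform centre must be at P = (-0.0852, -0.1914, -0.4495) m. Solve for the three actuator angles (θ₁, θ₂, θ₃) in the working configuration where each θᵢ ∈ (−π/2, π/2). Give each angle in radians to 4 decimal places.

rotate P by −φ1: (-0.0852, -0.1914, -0.4495)
  e−x'=0.2752;  (l²−L²−(e−x')²−y'²−z²)/2L = -0.3284
  θ1 = atan2(B,A) + arccos(C/0.5271) = 1.2221
φ2=120.0° → target in arm frame (-0.1232, 0.1695)
  A=0.3132, B=-0.4495, C=(l²−L²−A²−y'²−z²)/(2L)=-0.3885
  γ=atan2(-0.4495,0.3132)=-0.9623;  ψ=arccos(-0.7092)=2.3591;  θ2=γ+ψ≈1.3968
rotate P by −φ3: (0.2084, 0.0219, -0.4495)
  A cos θ + B sin θ = C:  -0.0184·cos θ + -0.4495·sin θ = 0.1364
  θ3 = atan2(B,A) + arccos(C/0.4499) = -0.3488

θ₁ = 1.2221, θ₂ = 1.3968, θ₃ = -0.3488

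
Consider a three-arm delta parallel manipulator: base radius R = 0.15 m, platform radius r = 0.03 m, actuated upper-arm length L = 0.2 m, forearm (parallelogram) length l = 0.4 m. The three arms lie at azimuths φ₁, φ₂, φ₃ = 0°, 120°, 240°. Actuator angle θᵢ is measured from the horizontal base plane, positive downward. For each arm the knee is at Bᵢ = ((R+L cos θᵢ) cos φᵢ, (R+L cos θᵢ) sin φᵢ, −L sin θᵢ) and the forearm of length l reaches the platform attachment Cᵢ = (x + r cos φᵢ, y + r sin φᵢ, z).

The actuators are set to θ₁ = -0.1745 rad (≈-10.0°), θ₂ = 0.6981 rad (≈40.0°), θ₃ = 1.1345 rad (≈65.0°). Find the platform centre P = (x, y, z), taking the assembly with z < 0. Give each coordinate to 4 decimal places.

(0.1698, 0.0760, -0.3294)

S1 = (0.3170·cos0.0°, 0.3170·sin0.0°, 0.0347) = (0.3170, 0.0000, 0.0347)
S2 = (0.2732·cos120.0°, 0.2732·sin120.0°, -0.1286) = (-0.1366, 0.2366, -0.1286)
φ3=240.0°: virtual centre (-0.1023, -0.1771, -0.1813), radius l
|S₂|²−|S₁|² = -0.0105;  |S₃|²−|S₁|² = -0.0270
linear system: -0.9071x+0.4732y = -0.0105−-0.3266z; -0.8384x+-0.3542y = -0.0270−-0.4320z
det = 0.7181;  x = 0.0230+-0.4457z,  y = 0.0218+-0.1644z
sphere 1 gives Az²+Bz+C=0 with A=1.2257, B=0.1855, C=-0.0719;  B²−4AC=0.3868;  roots -0.3294, 0.1781;  negative root z = -0.3294
x = 0.1698, y = 0.0760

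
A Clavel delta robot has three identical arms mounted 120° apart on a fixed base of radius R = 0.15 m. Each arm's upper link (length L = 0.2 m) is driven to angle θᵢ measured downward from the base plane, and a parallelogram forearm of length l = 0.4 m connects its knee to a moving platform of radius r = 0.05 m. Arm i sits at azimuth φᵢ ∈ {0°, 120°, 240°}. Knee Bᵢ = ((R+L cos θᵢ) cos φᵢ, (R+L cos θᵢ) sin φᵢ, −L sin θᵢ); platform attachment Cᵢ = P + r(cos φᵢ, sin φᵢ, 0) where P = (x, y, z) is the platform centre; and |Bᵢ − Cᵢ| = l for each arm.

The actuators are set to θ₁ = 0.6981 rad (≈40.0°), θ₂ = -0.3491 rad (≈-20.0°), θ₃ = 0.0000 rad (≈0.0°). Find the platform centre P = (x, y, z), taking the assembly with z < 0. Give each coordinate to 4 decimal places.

(-0.1198, 0.0351, -0.2685)

arm 1 at φ=0.0°: ρ1 = 0.2532;  S1 = (0.2532, 0.0000, -0.1286)
φ2=120.0°: virtual centre (-0.1440, 0.2494, 0.0684), radius l
S3 = (0.3000·cos240.0°, 0.3000·sin240.0°, 0.0000) = (-0.1500, -0.2598, 0.0000)
|S₂|²−|S₁|² = 0.0069;  |S₃|²−|S₁|² = 0.0094
plane₁₂: -0.7944x+0.4987y+0.3939z = 0.0069
Cramer: x(z) = -0.0102+0.4085z;  y(z) = -0.0022-0.1392z
into |P−S₁|² = l²: 1.1863z² + 0.0426z + -0.0741 = 0;  Δ = 0.3534;  z = -0.2685 or 0.2326 → z<0 root = -0.2685
x = -0.1198, y = 0.0351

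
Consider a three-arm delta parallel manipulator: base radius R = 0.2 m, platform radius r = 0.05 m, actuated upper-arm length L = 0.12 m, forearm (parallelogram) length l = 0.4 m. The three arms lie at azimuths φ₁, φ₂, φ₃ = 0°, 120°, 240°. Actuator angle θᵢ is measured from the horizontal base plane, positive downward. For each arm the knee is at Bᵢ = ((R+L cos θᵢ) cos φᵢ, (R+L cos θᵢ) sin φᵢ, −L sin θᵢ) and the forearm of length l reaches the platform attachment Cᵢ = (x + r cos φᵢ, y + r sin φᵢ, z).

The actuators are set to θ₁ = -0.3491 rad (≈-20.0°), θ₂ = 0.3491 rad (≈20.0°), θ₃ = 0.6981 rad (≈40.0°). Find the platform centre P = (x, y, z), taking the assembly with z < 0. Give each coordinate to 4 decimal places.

arm 1 at φ=0.0°: ρ1 = 0.2628;  O1 = (0.2628, 0.0000, 0.0410)
O2 = (0.2628·cos120.0°, 0.2628·sin120.0°, -0.0410) = (-0.1314, 0.2276, -0.0410)
arm 3 at φ=240.0°: ρ3 = 0.2419;  O3 = (-0.1210, -0.2095, -0.0771)
subtract pairs → two planes through P
linear system: -0.7883x+0.4551y = 0.0000−-0.1642z; -0.7675x+-0.4190y = -0.0063−-0.2364z
Cramer: x(z) = 0.0042-0.2595z;  y(z) = 0.0072-0.0887z
quadratic in z: (1.0752)z²+(0.0508)z+(-0.0914)=0, √Δ=0.6290 → z ∈ {-0.3162, 0.2689}; z = -0.3162 (taking z<0)
x = 0.0862, y = 0.0353

(0.0862, 0.0353, -0.3162)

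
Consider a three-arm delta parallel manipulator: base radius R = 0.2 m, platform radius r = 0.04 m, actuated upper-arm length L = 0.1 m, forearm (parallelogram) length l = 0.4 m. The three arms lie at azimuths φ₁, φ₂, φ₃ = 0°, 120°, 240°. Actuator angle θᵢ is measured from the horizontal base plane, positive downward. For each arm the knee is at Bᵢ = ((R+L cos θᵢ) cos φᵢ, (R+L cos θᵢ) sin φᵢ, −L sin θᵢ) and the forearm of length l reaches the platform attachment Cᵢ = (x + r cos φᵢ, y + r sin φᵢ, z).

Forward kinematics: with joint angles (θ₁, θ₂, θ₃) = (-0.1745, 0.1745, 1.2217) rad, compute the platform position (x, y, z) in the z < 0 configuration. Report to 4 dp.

arm 1 at φ=0.0°: ρ1 = 0.2585;  S1 = (0.2585, 0.0000, 0.0174)
S2 = (0.2585·cos120.0°, 0.2585·sin120.0°, -0.0174) = (-0.1292, 0.2239, -0.0174)
φ3=240.0°: virtual centre (-0.0971, -0.1682, -0.0940), radius l
eliminate P² terms by subtracting sphere 1 from 2 and 3
plane₁₂: -0.7754x+0.4477y+-0.0694z = 0.0000
det = 0.5792;  x = 0.0159+-0.2124z,  y = 0.0275+-0.2128z
into |P−S₁|² = l²: 1.0904z² + 0.0566z + -0.1001 = 0;  Δ = 0.4398;  z = -0.3300 or 0.2781 → z<0 root = -0.3300
x = 0.0860, y = 0.0978

(0.0860, 0.0978, -0.3300)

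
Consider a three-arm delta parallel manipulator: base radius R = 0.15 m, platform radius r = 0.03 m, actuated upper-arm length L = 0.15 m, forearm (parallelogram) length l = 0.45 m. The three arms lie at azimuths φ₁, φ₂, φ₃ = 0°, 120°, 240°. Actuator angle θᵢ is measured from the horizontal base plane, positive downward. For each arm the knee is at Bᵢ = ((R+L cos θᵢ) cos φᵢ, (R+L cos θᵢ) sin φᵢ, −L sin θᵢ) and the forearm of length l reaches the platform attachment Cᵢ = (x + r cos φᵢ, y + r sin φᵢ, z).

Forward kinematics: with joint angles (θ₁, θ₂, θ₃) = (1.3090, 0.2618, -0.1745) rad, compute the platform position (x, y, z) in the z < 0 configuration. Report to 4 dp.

(-0.2229, -0.0531, -0.3772)

S1 = (0.1588·cos0.0°, 0.1588·sin0.0°, -0.1449) = (0.1588, 0.0000, -0.1449)
arm 2 at φ=120.0°: e+L cos θ2 = 0.2649;  S2 = (-0.1324, 0.2294, -0.0388)
S3 = (0.2677·cos240.0°, 0.2677·sin240.0°, 0.0260) = (-0.1339, -0.2319, 0.0260)
subtract pairs → two planes through P
linear system: -0.5825x+0.4588y = 0.0255−0.2121z; -0.5854x+-0.4637y = 0.0261−0.3419z
Cramer: x(z) = -0.0442+0.4738z;  y(z) = -0.0006+0.1392z
quadratic in z: (1.2438)z²+(0.0973)z+(-0.1403)=0, √Δ=0.8411 → z ∈ {-0.3772, 0.2990}; z = -0.3772 (taking z<0)
x = -0.2229, y = -0.0531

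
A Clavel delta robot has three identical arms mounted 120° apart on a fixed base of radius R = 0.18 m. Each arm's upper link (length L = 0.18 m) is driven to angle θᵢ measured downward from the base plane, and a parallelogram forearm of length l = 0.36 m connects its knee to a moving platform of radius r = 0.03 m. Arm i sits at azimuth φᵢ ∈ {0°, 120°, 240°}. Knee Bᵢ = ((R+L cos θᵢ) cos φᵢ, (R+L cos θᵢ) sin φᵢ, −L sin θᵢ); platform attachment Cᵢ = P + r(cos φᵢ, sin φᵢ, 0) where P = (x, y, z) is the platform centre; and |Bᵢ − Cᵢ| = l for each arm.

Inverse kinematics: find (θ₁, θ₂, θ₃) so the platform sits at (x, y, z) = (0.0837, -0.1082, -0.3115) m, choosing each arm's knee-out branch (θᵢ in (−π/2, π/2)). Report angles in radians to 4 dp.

φ1=0.0° → target in arm frame (0.0837, -0.1082)
  A=0.0663, B=-0.3115, C=(l²−L²−A²−y'²−z²)/(2L)=-0.0443
  √(A²+B²)=0.3185;  θ1 = -1.3611+1.7102 ≈ 0.3492
rotate P by −φ2: (-0.1356, -0.0184, -0.3115)
  e−x'=0.2856;  (l²−L²−(e−x')²−y'²−z²)/2L = -0.2270
  √(A²+B²)=0.4226;  θ2 = -0.8288+2.1378 ≈ 1.3090
φ3=240.0° → target in arm frame (0.0519, 0.1266)
  A cos θ + B sin θ = C:  0.0981·cos θ + -0.3115·sin θ = -0.0708
  θ3 = atan2(B,A) + arccos(C/0.3266) = 0.5238

θ₁ = 0.3492, θ₂ = 1.3090, θ₃ = 0.5238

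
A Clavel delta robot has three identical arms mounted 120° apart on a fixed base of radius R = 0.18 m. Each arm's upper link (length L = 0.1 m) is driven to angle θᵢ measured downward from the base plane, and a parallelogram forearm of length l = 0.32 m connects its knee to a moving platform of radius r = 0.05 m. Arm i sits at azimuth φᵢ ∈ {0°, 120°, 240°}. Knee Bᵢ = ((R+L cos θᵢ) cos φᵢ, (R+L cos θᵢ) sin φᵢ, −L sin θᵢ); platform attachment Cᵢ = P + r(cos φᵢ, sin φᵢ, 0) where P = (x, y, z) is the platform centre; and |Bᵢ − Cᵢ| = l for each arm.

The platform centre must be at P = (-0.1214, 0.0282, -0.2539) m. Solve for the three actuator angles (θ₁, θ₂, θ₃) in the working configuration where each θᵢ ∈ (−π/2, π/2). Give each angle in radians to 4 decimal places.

φ1=0.0° → target in arm frame (-0.1214, 0.0282)
  A cos θ + B sin θ = C:  0.2514·cos θ + -0.2539·sin θ = -0.1803
  √(A²+B²)=0.3573;  θ1 = -0.7903+2.0998 ≈ 1.3094
φ2=120.0° → target in arm frame (0.0851, 0.0910)
  A=0.0449, B=-0.2539, C=(l²−L²−A²−y'²−z²)/(2L)=0.0882
  θ2 = atan2(B,A) + arccos(C/0.2578) = -0.1740
rotate P by −φ3: (0.0363, -0.1192, -0.2539)
  e−x'=0.0937;  (l²−L²−(e−x')²−y'²−z²)/2L = 0.0247
  √(A²+B²)=0.2706;  θ3 = -1.2172+1.4795 ≈ 0.2623

θ₁ = 1.3094, θ₂ = -0.1740, θ₃ = 0.2623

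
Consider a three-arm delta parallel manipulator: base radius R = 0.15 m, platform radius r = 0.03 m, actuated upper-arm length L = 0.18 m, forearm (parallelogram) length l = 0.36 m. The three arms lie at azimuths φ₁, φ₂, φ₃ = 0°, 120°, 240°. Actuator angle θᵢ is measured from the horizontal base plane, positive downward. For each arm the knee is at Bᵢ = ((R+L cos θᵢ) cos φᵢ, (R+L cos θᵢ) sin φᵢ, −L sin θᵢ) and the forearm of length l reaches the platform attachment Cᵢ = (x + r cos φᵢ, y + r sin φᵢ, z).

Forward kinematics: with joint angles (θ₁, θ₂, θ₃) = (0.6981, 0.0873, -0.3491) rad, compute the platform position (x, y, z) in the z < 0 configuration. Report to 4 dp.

arm 1 at φ=0.0°: e+L cos θ1 = 0.2579;  centre 1 = (0.2579, 0.0000, -0.1157)
φ2=120.0°: virtual centre (-0.1497, 0.2592, -0.0157), radius l
arm 3 at φ=240.0°: e+L cos θ3 = 0.2891;  centre 3 = (-0.1446, -0.2504, 0.0616)
|centre ₂|²−|centre ₁|² = 0.0099;  |centre ₃|²−|centre ₁|² = 0.0075
[-0.8151 0.5184 0.2000]·P = 0.0099;  [-0.8049 -0.5008 0.3545]·P = 0.0075
Cramer: x(z) = -0.0107+0.3440z;  y(z) = 0.0023+0.1550z
into |P−centre ₁|² = l²: 1.1424z² + 0.0473z + -0.0440 = 0;  Δ = 0.2035;  z = -0.2181 or 0.1767 → z<0 root = -0.2181
x = -0.0858, y = -0.0315

(-0.0858, -0.0315, -0.2181)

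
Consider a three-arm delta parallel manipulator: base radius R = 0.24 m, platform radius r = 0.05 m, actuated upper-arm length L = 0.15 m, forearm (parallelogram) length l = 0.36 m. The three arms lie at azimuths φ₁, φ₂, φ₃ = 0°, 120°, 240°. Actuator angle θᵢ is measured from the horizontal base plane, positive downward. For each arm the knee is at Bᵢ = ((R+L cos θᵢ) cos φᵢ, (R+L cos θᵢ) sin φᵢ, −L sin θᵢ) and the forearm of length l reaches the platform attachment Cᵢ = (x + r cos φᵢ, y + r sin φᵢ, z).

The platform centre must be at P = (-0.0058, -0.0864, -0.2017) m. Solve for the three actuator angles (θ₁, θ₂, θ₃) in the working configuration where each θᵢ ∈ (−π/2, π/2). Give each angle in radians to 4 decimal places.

θ₁ = 0.5236, θ₂ = 0.9601, θ₃ = -0.3492

rotate P by −φ1: (-0.0058, -0.0864, -0.2017)
  A=0.1958, B=-0.2017, C=(l²−L²−A²−y'²−z²)/(2L)=0.0687
  θ1 = atan2(B,A) + arccos(C/0.2811) = 0.5236
φ2=120.0° → target in arm frame (-0.0719, 0.0482)
  A=0.2619, B=-0.2017, C=(l²−L²−A²−y'²−z²)/(2L)=-0.0150
  γ=atan2(-0.2017,0.2619)=-0.6562;  ψ=arccos(-0.0455)=1.6163;  θ2=γ+ψ≈0.9601
rotate P by −φ3: (0.0777, 0.0382, -0.2017)
  A cos θ + B sin θ = C:  0.1123·cos θ + -0.2017·sin θ = 0.1745
  √(A²+B²)=0.2308;  θ3 = -1.0629+0.7136 ≈ -0.3492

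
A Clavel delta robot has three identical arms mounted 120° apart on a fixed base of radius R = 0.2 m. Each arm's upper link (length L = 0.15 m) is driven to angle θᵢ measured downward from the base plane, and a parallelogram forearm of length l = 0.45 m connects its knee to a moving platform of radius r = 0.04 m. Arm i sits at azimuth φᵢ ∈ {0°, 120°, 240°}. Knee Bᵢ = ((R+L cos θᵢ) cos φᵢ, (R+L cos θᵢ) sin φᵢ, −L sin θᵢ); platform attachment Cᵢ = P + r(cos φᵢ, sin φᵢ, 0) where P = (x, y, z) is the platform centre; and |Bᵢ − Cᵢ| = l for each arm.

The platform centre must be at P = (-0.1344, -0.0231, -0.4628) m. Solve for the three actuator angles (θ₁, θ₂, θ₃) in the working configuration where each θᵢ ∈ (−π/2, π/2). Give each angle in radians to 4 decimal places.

arm 1 (φ=0.0°): x'=-0.1344, y'=-0.0231
  A=0.2944, B=-0.4628, C=(l²−L²−A²−y'²−z²)/(2L)=-0.4046
  θ1 = atan2(B,A) + arccos(C/0.5485) = 1.3962
φ2=120.0° → target in arm frame (0.0472, 0.1279)
  e−x'=0.1128;  (l²−L²−(e−x')²−y'²−z²)/2L = -0.2109
  γ=atan2(-0.4628,0.1128)=-1.3317;  ψ=arccos(-0.4428)=2.0295;  θ2=γ+ψ≈0.6978
φ3=240.0° → target in arm frame (0.0872, -0.1048)
  A=0.0728, B=-0.4628, C=(l²−L²−A²−y'²−z²)/(2L)=-0.1683
  √(A²+B²)=0.4685;  θ3 = -1.4148+1.9381 ≈ 0.5234

θ₁ = 1.3962, θ₂ = 0.6978, θ₃ = 0.5234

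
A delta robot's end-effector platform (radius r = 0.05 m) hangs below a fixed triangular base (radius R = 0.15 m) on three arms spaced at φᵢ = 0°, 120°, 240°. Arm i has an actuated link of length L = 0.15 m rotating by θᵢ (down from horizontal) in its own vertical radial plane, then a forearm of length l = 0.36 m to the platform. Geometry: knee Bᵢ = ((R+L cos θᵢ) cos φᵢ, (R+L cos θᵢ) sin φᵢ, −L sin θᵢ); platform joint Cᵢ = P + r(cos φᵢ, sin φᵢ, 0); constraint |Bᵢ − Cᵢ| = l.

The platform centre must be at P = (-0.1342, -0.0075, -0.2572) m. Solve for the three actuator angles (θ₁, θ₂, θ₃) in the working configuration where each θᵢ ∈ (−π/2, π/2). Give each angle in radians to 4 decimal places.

rotate P by −φ1: (-0.1342, -0.0075, -0.2572)
  A cos θ + B sin θ = C:  0.2342·cos θ + -0.2572·sin θ = -0.0465
  √(A²+B²)=0.3479;  θ1 = -0.8322+1.7049 ≈ 0.8728
arm 2 (φ=120.0°): x'=0.0606, y'=0.1200
  A cos θ + B sin θ = C:  0.0394·cos θ + -0.2572·sin θ = 0.0833
  √(A²+B²)=0.2602;  θ2 = -1.4188+1.2447 ≈ -0.1741
arm 3 (φ=240.0°): x'=0.0736, y'=-0.1125
  e−x'=0.0264;  (l²−L²−(e−x')²−y'²−z²)/2L = 0.0920
  θ3 = atan2(B,A) + arccos(C/0.2586) = -0.2615

θ₁ = 0.8728, θ₂ = -0.1741, θ₃ = -0.2615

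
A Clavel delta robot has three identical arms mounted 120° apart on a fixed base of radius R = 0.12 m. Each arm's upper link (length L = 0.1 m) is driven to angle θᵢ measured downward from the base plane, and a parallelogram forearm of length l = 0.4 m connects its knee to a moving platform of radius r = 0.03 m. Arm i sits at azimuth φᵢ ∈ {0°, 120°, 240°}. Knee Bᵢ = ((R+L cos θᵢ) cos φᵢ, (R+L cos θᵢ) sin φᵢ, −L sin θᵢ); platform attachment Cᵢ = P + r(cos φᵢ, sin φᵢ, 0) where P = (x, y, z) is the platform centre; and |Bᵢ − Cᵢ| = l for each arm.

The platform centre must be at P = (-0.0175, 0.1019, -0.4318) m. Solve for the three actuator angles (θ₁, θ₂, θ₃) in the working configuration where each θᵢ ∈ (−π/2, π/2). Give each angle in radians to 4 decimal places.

φ1=0.0° → target in arm frame (-0.0175, 0.1019)
  A cos θ + B sin θ = C:  0.1075·cos θ + -0.4318·sin θ = -0.2920
  θ1 = atan2(B,A) + arccos(C/0.4450) = 0.9596
arm 2 (φ=120.0°): x'=0.0970, y'=-0.0358
  A cos θ + B sin θ = C:  -0.0070·cos θ + -0.4318·sin θ = -0.1889
  θ2 = atan2(B,A) + arccos(C/0.4319) = 0.4365
arm 3 (φ=240.0°): x'=-0.0795, y'=-0.0661
  e−x'=0.1695;  (l²−L²−(e−x')²−y'²−z²)/2L = -0.3478
  γ=atan2(-0.4318,0.1695)=-1.1967;  ψ=arccos(-0.7497)=2.4184;  θ3=γ+ψ≈1.2216

θ₁ = 0.9596, θ₂ = 0.4365, θ₃ = 1.2216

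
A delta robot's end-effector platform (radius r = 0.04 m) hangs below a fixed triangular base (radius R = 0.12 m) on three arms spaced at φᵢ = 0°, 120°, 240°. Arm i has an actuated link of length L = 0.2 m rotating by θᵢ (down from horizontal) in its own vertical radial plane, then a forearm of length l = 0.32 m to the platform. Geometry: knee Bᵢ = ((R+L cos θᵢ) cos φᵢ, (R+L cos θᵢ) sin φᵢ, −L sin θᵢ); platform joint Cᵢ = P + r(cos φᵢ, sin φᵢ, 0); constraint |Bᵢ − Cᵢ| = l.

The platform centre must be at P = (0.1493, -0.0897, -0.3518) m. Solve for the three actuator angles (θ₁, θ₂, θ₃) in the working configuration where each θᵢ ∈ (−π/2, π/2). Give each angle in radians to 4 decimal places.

φ1=0.0° → target in arm frame (0.1493, -0.0897)
  A cos θ + B sin θ = C:  -0.0693·cos θ + -0.3518·sin θ = -0.1855
  θ1 = atan2(B,A) + arccos(C/0.3586) = 0.3493
arm 2 (φ=120.0°): x'=-0.1523, y'=-0.0844
  e−x'=0.2323;  (l²−L²−(e−x')²−y'²−z²)/2L = -0.3062
  θ2 = atan2(B,A) + arccos(C/0.4216) = 1.3965
φ3=240.0° → target in arm frame (0.0030, 0.1741)
  e−x'=0.0770;  (l²−L²−(e−x')²−y'²−z²)/2L = -0.2440
  √(A²+B²)=0.3601;  θ3 = -1.3554+2.3154 ≈ 0.9600

θ₁ = 0.3493, θ₂ = 1.3965, θ₃ = 0.9600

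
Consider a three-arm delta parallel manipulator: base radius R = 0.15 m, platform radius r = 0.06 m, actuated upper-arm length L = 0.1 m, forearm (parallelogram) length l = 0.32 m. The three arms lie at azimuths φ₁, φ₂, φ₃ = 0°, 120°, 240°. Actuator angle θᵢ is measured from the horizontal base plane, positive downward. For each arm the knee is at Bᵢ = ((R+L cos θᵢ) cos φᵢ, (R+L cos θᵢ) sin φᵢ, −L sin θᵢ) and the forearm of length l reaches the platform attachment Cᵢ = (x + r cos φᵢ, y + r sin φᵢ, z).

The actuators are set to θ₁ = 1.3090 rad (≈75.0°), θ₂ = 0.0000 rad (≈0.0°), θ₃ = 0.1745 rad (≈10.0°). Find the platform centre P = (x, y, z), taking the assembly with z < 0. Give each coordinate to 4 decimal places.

(-0.1474, 0.0148, -0.2779)

φ1=0.0°: virtual centre (0.1159, 0.0000, -0.0966), radius l
arm 2 at φ=120.0°: (R−r)+L cos θ2 = 0.1900;  S2 = (-0.0950, 0.1645, 0.0000)
arm 3 at φ=240.0°: (R−r)+L cos θ3 = 0.1885;  S3 = (-0.0942, -0.1632, -0.0174)
subtract pairs → two planes through P
linear system: -0.4218x+0.3291y = 0.0133−0.1932z; -0.4202x+-0.3265y = 0.0131−0.1585z
det = 0.2760;  x = -0.0314+0.4175z,  y = 0.0003+-0.0520z
quadratic in z: (1.1770)z²+(0.0702)z+(-0.0714)=0, √Δ=0.5840 → z ∈ {-0.2779, 0.2183}; z = -0.2779 (taking z<0)
x = -0.1474, y = 0.0148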